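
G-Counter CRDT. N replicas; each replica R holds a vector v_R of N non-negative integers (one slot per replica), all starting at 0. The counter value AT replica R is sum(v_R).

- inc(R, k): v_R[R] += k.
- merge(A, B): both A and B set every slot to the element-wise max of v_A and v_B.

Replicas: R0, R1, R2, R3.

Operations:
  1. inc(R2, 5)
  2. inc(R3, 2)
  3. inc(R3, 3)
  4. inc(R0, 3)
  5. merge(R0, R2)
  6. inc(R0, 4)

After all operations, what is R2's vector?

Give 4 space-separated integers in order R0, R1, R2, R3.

Answer: 3 0 5 0

Derivation:
Op 1: inc R2 by 5 -> R2=(0,0,5,0) value=5
Op 2: inc R3 by 2 -> R3=(0,0,0,2) value=2
Op 3: inc R3 by 3 -> R3=(0,0,0,5) value=5
Op 4: inc R0 by 3 -> R0=(3,0,0,0) value=3
Op 5: merge R0<->R2 -> R0=(3,0,5,0) R2=(3,0,5,0)
Op 6: inc R0 by 4 -> R0=(7,0,5,0) value=12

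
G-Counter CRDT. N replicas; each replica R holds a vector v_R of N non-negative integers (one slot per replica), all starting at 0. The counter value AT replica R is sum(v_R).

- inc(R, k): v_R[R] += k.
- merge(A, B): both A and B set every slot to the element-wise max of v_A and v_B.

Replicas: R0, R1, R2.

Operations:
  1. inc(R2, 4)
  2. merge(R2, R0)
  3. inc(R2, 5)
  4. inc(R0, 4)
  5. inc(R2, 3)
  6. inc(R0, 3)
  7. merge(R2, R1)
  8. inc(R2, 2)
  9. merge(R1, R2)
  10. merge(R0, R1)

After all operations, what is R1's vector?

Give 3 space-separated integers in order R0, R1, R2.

Answer: 7 0 14

Derivation:
Op 1: inc R2 by 4 -> R2=(0,0,4) value=4
Op 2: merge R2<->R0 -> R2=(0,0,4) R0=(0,0,4)
Op 3: inc R2 by 5 -> R2=(0,0,9) value=9
Op 4: inc R0 by 4 -> R0=(4,0,4) value=8
Op 5: inc R2 by 3 -> R2=(0,0,12) value=12
Op 6: inc R0 by 3 -> R0=(7,0,4) value=11
Op 7: merge R2<->R1 -> R2=(0,0,12) R1=(0,0,12)
Op 8: inc R2 by 2 -> R2=(0,0,14) value=14
Op 9: merge R1<->R2 -> R1=(0,0,14) R2=(0,0,14)
Op 10: merge R0<->R1 -> R0=(7,0,14) R1=(7,0,14)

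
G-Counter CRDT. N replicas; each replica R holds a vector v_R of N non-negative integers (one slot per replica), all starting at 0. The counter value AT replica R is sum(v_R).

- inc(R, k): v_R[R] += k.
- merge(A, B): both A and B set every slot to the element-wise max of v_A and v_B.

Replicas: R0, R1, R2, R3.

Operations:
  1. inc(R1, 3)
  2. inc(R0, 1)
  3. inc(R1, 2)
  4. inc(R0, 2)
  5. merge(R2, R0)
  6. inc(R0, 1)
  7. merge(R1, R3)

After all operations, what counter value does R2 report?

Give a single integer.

Answer: 3

Derivation:
Op 1: inc R1 by 3 -> R1=(0,3,0,0) value=3
Op 2: inc R0 by 1 -> R0=(1,0,0,0) value=1
Op 3: inc R1 by 2 -> R1=(0,5,0,0) value=5
Op 4: inc R0 by 2 -> R0=(3,0,0,0) value=3
Op 5: merge R2<->R0 -> R2=(3,0,0,0) R0=(3,0,0,0)
Op 6: inc R0 by 1 -> R0=(4,0,0,0) value=4
Op 7: merge R1<->R3 -> R1=(0,5,0,0) R3=(0,5,0,0)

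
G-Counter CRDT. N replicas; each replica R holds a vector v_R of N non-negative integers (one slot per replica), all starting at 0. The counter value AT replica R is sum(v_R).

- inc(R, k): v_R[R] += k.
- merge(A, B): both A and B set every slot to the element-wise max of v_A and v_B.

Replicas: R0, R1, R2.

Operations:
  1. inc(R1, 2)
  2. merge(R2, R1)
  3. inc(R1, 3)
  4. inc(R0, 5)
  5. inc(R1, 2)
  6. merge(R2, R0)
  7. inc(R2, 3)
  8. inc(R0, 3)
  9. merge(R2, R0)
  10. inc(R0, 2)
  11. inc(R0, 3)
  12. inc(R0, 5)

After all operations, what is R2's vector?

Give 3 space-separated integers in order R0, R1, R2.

Answer: 8 2 3

Derivation:
Op 1: inc R1 by 2 -> R1=(0,2,0) value=2
Op 2: merge R2<->R1 -> R2=(0,2,0) R1=(0,2,0)
Op 3: inc R1 by 3 -> R1=(0,5,0) value=5
Op 4: inc R0 by 5 -> R0=(5,0,0) value=5
Op 5: inc R1 by 2 -> R1=(0,7,0) value=7
Op 6: merge R2<->R0 -> R2=(5,2,0) R0=(5,2,0)
Op 7: inc R2 by 3 -> R2=(5,2,3) value=10
Op 8: inc R0 by 3 -> R0=(8,2,0) value=10
Op 9: merge R2<->R0 -> R2=(8,2,3) R0=(8,2,3)
Op 10: inc R0 by 2 -> R0=(10,2,3) value=15
Op 11: inc R0 by 3 -> R0=(13,2,3) value=18
Op 12: inc R0 by 5 -> R0=(18,2,3) value=23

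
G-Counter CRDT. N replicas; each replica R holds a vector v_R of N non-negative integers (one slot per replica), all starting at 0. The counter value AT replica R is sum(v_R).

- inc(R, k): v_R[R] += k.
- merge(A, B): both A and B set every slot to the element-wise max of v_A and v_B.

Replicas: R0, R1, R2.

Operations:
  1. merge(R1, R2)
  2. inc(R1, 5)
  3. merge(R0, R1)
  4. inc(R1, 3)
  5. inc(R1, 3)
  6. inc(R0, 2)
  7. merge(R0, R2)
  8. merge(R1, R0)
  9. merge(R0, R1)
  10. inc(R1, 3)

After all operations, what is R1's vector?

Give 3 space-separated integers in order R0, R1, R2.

Answer: 2 14 0

Derivation:
Op 1: merge R1<->R2 -> R1=(0,0,0) R2=(0,0,0)
Op 2: inc R1 by 5 -> R1=(0,5,0) value=5
Op 3: merge R0<->R1 -> R0=(0,5,0) R1=(0,5,0)
Op 4: inc R1 by 3 -> R1=(0,8,0) value=8
Op 5: inc R1 by 3 -> R1=(0,11,0) value=11
Op 6: inc R0 by 2 -> R0=(2,5,0) value=7
Op 7: merge R0<->R2 -> R0=(2,5,0) R2=(2,5,0)
Op 8: merge R1<->R0 -> R1=(2,11,0) R0=(2,11,0)
Op 9: merge R0<->R1 -> R0=(2,11,0) R1=(2,11,0)
Op 10: inc R1 by 3 -> R1=(2,14,0) value=16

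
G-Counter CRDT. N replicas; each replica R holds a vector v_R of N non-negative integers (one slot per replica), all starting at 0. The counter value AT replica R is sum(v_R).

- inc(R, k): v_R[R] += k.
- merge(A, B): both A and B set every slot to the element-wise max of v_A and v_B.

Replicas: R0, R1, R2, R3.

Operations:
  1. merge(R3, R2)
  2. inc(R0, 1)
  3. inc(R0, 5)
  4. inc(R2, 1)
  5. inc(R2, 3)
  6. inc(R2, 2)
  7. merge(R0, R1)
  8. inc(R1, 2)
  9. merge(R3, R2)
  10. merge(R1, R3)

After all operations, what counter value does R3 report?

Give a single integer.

Op 1: merge R3<->R2 -> R3=(0,0,0,0) R2=(0,0,0,0)
Op 2: inc R0 by 1 -> R0=(1,0,0,0) value=1
Op 3: inc R0 by 5 -> R0=(6,0,0,0) value=6
Op 4: inc R2 by 1 -> R2=(0,0,1,0) value=1
Op 5: inc R2 by 3 -> R2=(0,0,4,0) value=4
Op 6: inc R2 by 2 -> R2=(0,0,6,0) value=6
Op 7: merge R0<->R1 -> R0=(6,0,0,0) R1=(6,0,0,0)
Op 8: inc R1 by 2 -> R1=(6,2,0,0) value=8
Op 9: merge R3<->R2 -> R3=(0,0,6,0) R2=(0,0,6,0)
Op 10: merge R1<->R3 -> R1=(6,2,6,0) R3=(6,2,6,0)

Answer: 14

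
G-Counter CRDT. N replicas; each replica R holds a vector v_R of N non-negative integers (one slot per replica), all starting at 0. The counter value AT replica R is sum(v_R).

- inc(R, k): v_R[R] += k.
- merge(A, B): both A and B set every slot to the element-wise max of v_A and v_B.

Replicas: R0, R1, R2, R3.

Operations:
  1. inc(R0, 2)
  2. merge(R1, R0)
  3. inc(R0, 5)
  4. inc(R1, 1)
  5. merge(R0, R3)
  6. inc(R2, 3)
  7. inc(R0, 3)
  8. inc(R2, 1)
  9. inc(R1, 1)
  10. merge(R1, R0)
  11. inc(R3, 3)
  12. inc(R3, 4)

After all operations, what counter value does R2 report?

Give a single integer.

Answer: 4

Derivation:
Op 1: inc R0 by 2 -> R0=(2,0,0,0) value=2
Op 2: merge R1<->R0 -> R1=(2,0,0,0) R0=(2,0,0,0)
Op 3: inc R0 by 5 -> R0=(7,0,0,0) value=7
Op 4: inc R1 by 1 -> R1=(2,1,0,0) value=3
Op 5: merge R0<->R3 -> R0=(7,0,0,0) R3=(7,0,0,0)
Op 6: inc R2 by 3 -> R2=(0,0,3,0) value=3
Op 7: inc R0 by 3 -> R0=(10,0,0,0) value=10
Op 8: inc R2 by 1 -> R2=(0,0,4,0) value=4
Op 9: inc R1 by 1 -> R1=(2,2,0,0) value=4
Op 10: merge R1<->R0 -> R1=(10,2,0,0) R0=(10,2,0,0)
Op 11: inc R3 by 3 -> R3=(7,0,0,3) value=10
Op 12: inc R3 by 4 -> R3=(7,0,0,7) value=14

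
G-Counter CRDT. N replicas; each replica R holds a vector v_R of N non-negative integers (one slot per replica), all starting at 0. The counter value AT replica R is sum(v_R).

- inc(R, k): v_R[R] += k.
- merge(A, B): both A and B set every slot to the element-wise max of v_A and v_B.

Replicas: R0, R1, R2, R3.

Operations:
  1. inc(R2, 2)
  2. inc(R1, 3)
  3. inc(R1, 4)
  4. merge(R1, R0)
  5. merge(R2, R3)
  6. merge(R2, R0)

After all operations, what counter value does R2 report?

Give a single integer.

Answer: 9

Derivation:
Op 1: inc R2 by 2 -> R2=(0,0,2,0) value=2
Op 2: inc R1 by 3 -> R1=(0,3,0,0) value=3
Op 3: inc R1 by 4 -> R1=(0,7,0,0) value=7
Op 4: merge R1<->R0 -> R1=(0,7,0,0) R0=(0,7,0,0)
Op 5: merge R2<->R3 -> R2=(0,0,2,0) R3=(0,0,2,0)
Op 6: merge R2<->R0 -> R2=(0,7,2,0) R0=(0,7,2,0)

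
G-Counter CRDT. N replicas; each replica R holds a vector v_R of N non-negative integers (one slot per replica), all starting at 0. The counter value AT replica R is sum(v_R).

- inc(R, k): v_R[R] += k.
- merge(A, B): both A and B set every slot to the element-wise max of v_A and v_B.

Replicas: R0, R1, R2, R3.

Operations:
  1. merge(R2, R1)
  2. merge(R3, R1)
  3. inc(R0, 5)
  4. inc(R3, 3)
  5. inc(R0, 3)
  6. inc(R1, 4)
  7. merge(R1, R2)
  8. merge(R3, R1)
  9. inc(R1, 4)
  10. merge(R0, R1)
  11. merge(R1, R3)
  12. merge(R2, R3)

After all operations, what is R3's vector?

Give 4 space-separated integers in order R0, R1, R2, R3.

Answer: 8 8 0 3

Derivation:
Op 1: merge R2<->R1 -> R2=(0,0,0,0) R1=(0,0,0,0)
Op 2: merge R3<->R1 -> R3=(0,0,0,0) R1=(0,0,0,0)
Op 3: inc R0 by 5 -> R0=(5,0,0,0) value=5
Op 4: inc R3 by 3 -> R3=(0,0,0,3) value=3
Op 5: inc R0 by 3 -> R0=(8,0,0,0) value=8
Op 6: inc R1 by 4 -> R1=(0,4,0,0) value=4
Op 7: merge R1<->R2 -> R1=(0,4,0,0) R2=(0,4,0,0)
Op 8: merge R3<->R1 -> R3=(0,4,0,3) R1=(0,4,0,3)
Op 9: inc R1 by 4 -> R1=(0,8,0,3) value=11
Op 10: merge R0<->R1 -> R0=(8,8,0,3) R1=(8,8,0,3)
Op 11: merge R1<->R3 -> R1=(8,8,0,3) R3=(8,8,0,3)
Op 12: merge R2<->R3 -> R2=(8,8,0,3) R3=(8,8,0,3)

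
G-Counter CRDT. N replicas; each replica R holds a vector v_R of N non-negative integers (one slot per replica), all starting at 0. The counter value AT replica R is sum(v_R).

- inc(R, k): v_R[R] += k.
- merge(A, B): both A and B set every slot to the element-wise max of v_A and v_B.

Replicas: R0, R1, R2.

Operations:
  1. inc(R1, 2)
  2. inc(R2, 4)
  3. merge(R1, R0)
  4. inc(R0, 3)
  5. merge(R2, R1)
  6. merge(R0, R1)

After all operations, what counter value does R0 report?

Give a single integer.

Answer: 9

Derivation:
Op 1: inc R1 by 2 -> R1=(0,2,0) value=2
Op 2: inc R2 by 4 -> R2=(0,0,4) value=4
Op 3: merge R1<->R0 -> R1=(0,2,0) R0=(0,2,0)
Op 4: inc R0 by 3 -> R0=(3,2,0) value=5
Op 5: merge R2<->R1 -> R2=(0,2,4) R1=(0,2,4)
Op 6: merge R0<->R1 -> R0=(3,2,4) R1=(3,2,4)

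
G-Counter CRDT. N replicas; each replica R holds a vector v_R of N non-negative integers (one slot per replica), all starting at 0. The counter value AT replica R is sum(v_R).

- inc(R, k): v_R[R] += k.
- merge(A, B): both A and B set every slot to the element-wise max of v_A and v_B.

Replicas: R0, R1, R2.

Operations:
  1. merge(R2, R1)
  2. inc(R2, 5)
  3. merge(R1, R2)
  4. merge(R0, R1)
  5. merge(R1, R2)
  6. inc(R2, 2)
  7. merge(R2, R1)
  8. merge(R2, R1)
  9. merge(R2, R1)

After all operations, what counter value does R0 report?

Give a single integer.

Op 1: merge R2<->R1 -> R2=(0,0,0) R1=(0,0,0)
Op 2: inc R2 by 5 -> R2=(0,0,5) value=5
Op 3: merge R1<->R2 -> R1=(0,0,5) R2=(0,0,5)
Op 4: merge R0<->R1 -> R0=(0,0,5) R1=(0,0,5)
Op 5: merge R1<->R2 -> R1=(0,0,5) R2=(0,0,5)
Op 6: inc R2 by 2 -> R2=(0,0,7) value=7
Op 7: merge R2<->R1 -> R2=(0,0,7) R1=(0,0,7)
Op 8: merge R2<->R1 -> R2=(0,0,7) R1=(0,0,7)
Op 9: merge R2<->R1 -> R2=(0,0,7) R1=(0,0,7)

Answer: 5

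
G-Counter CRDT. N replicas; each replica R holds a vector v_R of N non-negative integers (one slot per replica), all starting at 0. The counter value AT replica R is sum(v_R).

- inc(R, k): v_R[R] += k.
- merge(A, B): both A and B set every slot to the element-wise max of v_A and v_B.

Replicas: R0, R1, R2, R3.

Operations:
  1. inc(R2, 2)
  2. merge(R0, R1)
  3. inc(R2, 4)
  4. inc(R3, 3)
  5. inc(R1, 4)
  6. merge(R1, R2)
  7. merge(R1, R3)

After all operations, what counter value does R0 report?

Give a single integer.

Op 1: inc R2 by 2 -> R2=(0,0,2,0) value=2
Op 2: merge R0<->R1 -> R0=(0,0,0,0) R1=(0,0,0,0)
Op 3: inc R2 by 4 -> R2=(0,0,6,0) value=6
Op 4: inc R3 by 3 -> R3=(0,0,0,3) value=3
Op 5: inc R1 by 4 -> R1=(0,4,0,0) value=4
Op 6: merge R1<->R2 -> R1=(0,4,6,0) R2=(0,4,6,0)
Op 7: merge R1<->R3 -> R1=(0,4,6,3) R3=(0,4,6,3)

Answer: 0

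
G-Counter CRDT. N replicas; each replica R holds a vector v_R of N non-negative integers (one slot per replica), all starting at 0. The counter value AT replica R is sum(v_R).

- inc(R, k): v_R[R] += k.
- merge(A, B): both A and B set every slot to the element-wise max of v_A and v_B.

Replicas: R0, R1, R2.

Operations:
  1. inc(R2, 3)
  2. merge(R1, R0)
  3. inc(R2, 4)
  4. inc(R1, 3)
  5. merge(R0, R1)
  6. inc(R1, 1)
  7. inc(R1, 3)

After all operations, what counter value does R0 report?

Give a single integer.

Op 1: inc R2 by 3 -> R2=(0,0,3) value=3
Op 2: merge R1<->R0 -> R1=(0,0,0) R0=(0,0,0)
Op 3: inc R2 by 4 -> R2=(0,0,7) value=7
Op 4: inc R1 by 3 -> R1=(0,3,0) value=3
Op 5: merge R0<->R1 -> R0=(0,3,0) R1=(0,3,0)
Op 6: inc R1 by 1 -> R1=(0,4,0) value=4
Op 7: inc R1 by 3 -> R1=(0,7,0) value=7

Answer: 3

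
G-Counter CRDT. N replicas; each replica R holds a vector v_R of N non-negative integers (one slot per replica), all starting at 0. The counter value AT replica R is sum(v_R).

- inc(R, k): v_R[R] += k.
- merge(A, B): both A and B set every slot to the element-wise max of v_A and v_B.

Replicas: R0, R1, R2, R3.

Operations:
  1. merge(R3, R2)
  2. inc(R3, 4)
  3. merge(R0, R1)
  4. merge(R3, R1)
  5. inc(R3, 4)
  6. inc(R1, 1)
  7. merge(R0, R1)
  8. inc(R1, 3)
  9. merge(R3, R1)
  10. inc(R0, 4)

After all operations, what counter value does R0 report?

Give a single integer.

Answer: 9

Derivation:
Op 1: merge R3<->R2 -> R3=(0,0,0,0) R2=(0,0,0,0)
Op 2: inc R3 by 4 -> R3=(0,0,0,4) value=4
Op 3: merge R0<->R1 -> R0=(0,0,0,0) R1=(0,0,0,0)
Op 4: merge R3<->R1 -> R3=(0,0,0,4) R1=(0,0,0,4)
Op 5: inc R3 by 4 -> R3=(0,0,0,8) value=8
Op 6: inc R1 by 1 -> R1=(0,1,0,4) value=5
Op 7: merge R0<->R1 -> R0=(0,1,0,4) R1=(0,1,0,4)
Op 8: inc R1 by 3 -> R1=(0,4,0,4) value=8
Op 9: merge R3<->R1 -> R3=(0,4,0,8) R1=(0,4,0,8)
Op 10: inc R0 by 4 -> R0=(4,1,0,4) value=9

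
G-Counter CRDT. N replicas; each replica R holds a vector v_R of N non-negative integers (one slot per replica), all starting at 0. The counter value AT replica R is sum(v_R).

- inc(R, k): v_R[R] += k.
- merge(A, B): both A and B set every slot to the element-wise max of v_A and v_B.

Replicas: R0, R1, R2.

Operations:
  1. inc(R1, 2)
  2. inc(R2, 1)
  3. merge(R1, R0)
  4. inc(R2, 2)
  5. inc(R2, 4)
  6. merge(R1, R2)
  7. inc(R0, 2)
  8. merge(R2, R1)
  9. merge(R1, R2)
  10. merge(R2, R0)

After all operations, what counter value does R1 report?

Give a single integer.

Op 1: inc R1 by 2 -> R1=(0,2,0) value=2
Op 2: inc R2 by 1 -> R2=(0,0,1) value=1
Op 3: merge R1<->R0 -> R1=(0,2,0) R0=(0,2,0)
Op 4: inc R2 by 2 -> R2=(0,0,3) value=3
Op 5: inc R2 by 4 -> R2=(0,0,7) value=7
Op 6: merge R1<->R2 -> R1=(0,2,7) R2=(0,2,7)
Op 7: inc R0 by 2 -> R0=(2,2,0) value=4
Op 8: merge R2<->R1 -> R2=(0,2,7) R1=(0,2,7)
Op 9: merge R1<->R2 -> R1=(0,2,7) R2=(0,2,7)
Op 10: merge R2<->R0 -> R2=(2,2,7) R0=(2,2,7)

Answer: 9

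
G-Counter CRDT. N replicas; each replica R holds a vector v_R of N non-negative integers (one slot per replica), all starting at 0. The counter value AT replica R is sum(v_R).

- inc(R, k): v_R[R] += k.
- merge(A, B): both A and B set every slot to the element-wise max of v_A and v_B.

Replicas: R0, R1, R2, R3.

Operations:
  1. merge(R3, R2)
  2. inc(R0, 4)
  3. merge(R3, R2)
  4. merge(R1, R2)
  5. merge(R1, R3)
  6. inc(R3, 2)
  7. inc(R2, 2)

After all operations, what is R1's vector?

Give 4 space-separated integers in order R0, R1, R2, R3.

Op 1: merge R3<->R2 -> R3=(0,0,0,0) R2=(0,0,0,0)
Op 2: inc R0 by 4 -> R0=(4,0,0,0) value=4
Op 3: merge R3<->R2 -> R3=(0,0,0,0) R2=(0,0,0,0)
Op 4: merge R1<->R2 -> R1=(0,0,0,0) R2=(0,0,0,0)
Op 5: merge R1<->R3 -> R1=(0,0,0,0) R3=(0,0,0,0)
Op 6: inc R3 by 2 -> R3=(0,0,0,2) value=2
Op 7: inc R2 by 2 -> R2=(0,0,2,0) value=2

Answer: 0 0 0 0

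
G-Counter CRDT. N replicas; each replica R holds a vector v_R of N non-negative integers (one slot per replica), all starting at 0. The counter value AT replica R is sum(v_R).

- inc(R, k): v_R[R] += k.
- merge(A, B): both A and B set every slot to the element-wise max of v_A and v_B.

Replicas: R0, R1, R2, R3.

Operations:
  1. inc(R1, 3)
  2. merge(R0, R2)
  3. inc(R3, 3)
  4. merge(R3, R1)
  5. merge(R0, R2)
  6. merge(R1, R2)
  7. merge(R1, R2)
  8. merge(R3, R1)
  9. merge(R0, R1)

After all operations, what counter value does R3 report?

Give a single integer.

Op 1: inc R1 by 3 -> R1=(0,3,0,0) value=3
Op 2: merge R0<->R2 -> R0=(0,0,0,0) R2=(0,0,0,0)
Op 3: inc R3 by 3 -> R3=(0,0,0,3) value=3
Op 4: merge R3<->R1 -> R3=(0,3,0,3) R1=(0,3,0,3)
Op 5: merge R0<->R2 -> R0=(0,0,0,0) R2=(0,0,0,0)
Op 6: merge R1<->R2 -> R1=(0,3,0,3) R2=(0,3,0,3)
Op 7: merge R1<->R2 -> R1=(0,3,0,3) R2=(0,3,0,3)
Op 8: merge R3<->R1 -> R3=(0,3,0,3) R1=(0,3,0,3)
Op 9: merge R0<->R1 -> R0=(0,3,0,3) R1=(0,3,0,3)

Answer: 6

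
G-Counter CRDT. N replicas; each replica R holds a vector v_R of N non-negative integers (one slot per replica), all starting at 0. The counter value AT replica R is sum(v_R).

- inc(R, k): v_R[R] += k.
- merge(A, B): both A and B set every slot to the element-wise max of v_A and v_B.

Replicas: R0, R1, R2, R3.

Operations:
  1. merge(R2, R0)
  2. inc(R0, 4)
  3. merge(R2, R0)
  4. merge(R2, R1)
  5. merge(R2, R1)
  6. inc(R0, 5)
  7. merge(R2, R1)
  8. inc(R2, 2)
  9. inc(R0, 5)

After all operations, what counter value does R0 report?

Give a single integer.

Answer: 14

Derivation:
Op 1: merge R2<->R0 -> R2=(0,0,0,0) R0=(0,0,0,0)
Op 2: inc R0 by 4 -> R0=(4,0,0,0) value=4
Op 3: merge R2<->R0 -> R2=(4,0,0,0) R0=(4,0,0,0)
Op 4: merge R2<->R1 -> R2=(4,0,0,0) R1=(4,0,0,0)
Op 5: merge R2<->R1 -> R2=(4,0,0,0) R1=(4,0,0,0)
Op 6: inc R0 by 5 -> R0=(9,0,0,0) value=9
Op 7: merge R2<->R1 -> R2=(4,0,0,0) R1=(4,0,0,0)
Op 8: inc R2 by 2 -> R2=(4,0,2,0) value=6
Op 9: inc R0 by 5 -> R0=(14,0,0,0) value=14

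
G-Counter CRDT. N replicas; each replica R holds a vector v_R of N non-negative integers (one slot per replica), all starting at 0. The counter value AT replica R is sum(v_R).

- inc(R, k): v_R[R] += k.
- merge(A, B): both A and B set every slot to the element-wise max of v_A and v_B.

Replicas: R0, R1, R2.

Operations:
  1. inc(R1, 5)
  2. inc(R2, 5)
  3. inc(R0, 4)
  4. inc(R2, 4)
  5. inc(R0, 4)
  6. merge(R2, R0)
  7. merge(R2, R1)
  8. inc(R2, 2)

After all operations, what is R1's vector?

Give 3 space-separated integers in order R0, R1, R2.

Op 1: inc R1 by 5 -> R1=(0,5,0) value=5
Op 2: inc R2 by 5 -> R2=(0,0,5) value=5
Op 3: inc R0 by 4 -> R0=(4,0,0) value=4
Op 4: inc R2 by 4 -> R2=(0,0,9) value=9
Op 5: inc R0 by 4 -> R0=(8,0,0) value=8
Op 6: merge R2<->R0 -> R2=(8,0,9) R0=(8,0,9)
Op 7: merge R2<->R1 -> R2=(8,5,9) R1=(8,5,9)
Op 8: inc R2 by 2 -> R2=(8,5,11) value=24

Answer: 8 5 9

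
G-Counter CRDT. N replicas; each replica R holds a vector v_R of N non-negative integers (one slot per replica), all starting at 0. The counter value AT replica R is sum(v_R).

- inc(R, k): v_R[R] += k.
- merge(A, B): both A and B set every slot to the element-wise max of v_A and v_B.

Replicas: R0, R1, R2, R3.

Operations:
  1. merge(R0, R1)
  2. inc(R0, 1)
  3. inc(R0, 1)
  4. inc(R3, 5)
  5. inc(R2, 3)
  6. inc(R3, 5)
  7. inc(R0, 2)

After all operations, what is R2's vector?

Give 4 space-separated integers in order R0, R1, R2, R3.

Answer: 0 0 3 0

Derivation:
Op 1: merge R0<->R1 -> R0=(0,0,0,0) R1=(0,0,0,0)
Op 2: inc R0 by 1 -> R0=(1,0,0,0) value=1
Op 3: inc R0 by 1 -> R0=(2,0,0,0) value=2
Op 4: inc R3 by 5 -> R3=(0,0,0,5) value=5
Op 5: inc R2 by 3 -> R2=(0,0,3,0) value=3
Op 6: inc R3 by 5 -> R3=(0,0,0,10) value=10
Op 7: inc R0 by 2 -> R0=(4,0,0,0) value=4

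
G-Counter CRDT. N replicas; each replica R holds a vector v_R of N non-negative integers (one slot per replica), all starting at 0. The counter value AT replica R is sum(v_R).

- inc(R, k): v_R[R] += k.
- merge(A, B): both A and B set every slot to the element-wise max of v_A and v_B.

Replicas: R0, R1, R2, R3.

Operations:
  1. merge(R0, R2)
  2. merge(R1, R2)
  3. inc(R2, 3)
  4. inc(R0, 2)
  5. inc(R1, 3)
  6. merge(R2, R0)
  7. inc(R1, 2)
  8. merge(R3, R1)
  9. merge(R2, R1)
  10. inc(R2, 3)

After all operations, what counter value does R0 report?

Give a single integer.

Answer: 5

Derivation:
Op 1: merge R0<->R2 -> R0=(0,0,0,0) R2=(0,0,0,0)
Op 2: merge R1<->R2 -> R1=(0,0,0,0) R2=(0,0,0,0)
Op 3: inc R2 by 3 -> R2=(0,0,3,0) value=3
Op 4: inc R0 by 2 -> R0=(2,0,0,0) value=2
Op 5: inc R1 by 3 -> R1=(0,3,0,0) value=3
Op 6: merge R2<->R0 -> R2=(2,0,3,0) R0=(2,0,3,0)
Op 7: inc R1 by 2 -> R1=(0,5,0,0) value=5
Op 8: merge R3<->R1 -> R3=(0,5,0,0) R1=(0,5,0,0)
Op 9: merge R2<->R1 -> R2=(2,5,3,0) R1=(2,5,3,0)
Op 10: inc R2 by 3 -> R2=(2,5,6,0) value=13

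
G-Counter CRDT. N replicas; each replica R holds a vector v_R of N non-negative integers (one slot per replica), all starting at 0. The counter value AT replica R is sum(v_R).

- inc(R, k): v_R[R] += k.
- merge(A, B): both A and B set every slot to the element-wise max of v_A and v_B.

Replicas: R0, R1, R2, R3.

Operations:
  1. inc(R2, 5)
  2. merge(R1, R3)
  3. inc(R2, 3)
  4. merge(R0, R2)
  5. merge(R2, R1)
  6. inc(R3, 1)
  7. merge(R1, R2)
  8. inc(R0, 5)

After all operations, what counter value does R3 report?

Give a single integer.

Op 1: inc R2 by 5 -> R2=(0,0,5,0) value=5
Op 2: merge R1<->R3 -> R1=(0,0,0,0) R3=(0,0,0,0)
Op 3: inc R2 by 3 -> R2=(0,0,8,0) value=8
Op 4: merge R0<->R2 -> R0=(0,0,8,0) R2=(0,0,8,0)
Op 5: merge R2<->R1 -> R2=(0,0,8,0) R1=(0,0,8,0)
Op 6: inc R3 by 1 -> R3=(0,0,0,1) value=1
Op 7: merge R1<->R2 -> R1=(0,0,8,0) R2=(0,0,8,0)
Op 8: inc R0 by 5 -> R0=(5,0,8,0) value=13

Answer: 1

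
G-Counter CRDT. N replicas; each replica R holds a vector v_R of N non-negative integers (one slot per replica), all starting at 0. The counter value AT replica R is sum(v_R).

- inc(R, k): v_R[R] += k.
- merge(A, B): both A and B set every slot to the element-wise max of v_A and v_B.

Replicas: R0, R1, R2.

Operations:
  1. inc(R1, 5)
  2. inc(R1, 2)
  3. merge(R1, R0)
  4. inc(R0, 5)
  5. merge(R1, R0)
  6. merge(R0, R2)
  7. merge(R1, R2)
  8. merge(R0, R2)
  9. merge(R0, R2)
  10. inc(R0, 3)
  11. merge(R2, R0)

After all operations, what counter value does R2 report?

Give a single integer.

Op 1: inc R1 by 5 -> R1=(0,5,0) value=5
Op 2: inc R1 by 2 -> R1=(0,7,0) value=7
Op 3: merge R1<->R0 -> R1=(0,7,0) R0=(0,7,0)
Op 4: inc R0 by 5 -> R0=(5,7,0) value=12
Op 5: merge R1<->R0 -> R1=(5,7,0) R0=(5,7,0)
Op 6: merge R0<->R2 -> R0=(5,7,0) R2=(5,7,0)
Op 7: merge R1<->R2 -> R1=(5,7,0) R2=(5,7,0)
Op 8: merge R0<->R2 -> R0=(5,7,0) R2=(5,7,0)
Op 9: merge R0<->R2 -> R0=(5,7,0) R2=(5,7,0)
Op 10: inc R0 by 3 -> R0=(8,7,0) value=15
Op 11: merge R2<->R0 -> R2=(8,7,0) R0=(8,7,0)

Answer: 15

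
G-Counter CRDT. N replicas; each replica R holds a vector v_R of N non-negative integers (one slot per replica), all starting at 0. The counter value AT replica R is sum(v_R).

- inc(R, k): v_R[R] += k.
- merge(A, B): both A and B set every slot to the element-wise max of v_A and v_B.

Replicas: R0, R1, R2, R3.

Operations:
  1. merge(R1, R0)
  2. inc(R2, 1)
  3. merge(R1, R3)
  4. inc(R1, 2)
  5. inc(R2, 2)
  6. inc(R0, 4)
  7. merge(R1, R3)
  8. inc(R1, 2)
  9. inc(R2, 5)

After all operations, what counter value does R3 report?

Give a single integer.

Answer: 2

Derivation:
Op 1: merge R1<->R0 -> R1=(0,0,0,0) R0=(0,0,0,0)
Op 2: inc R2 by 1 -> R2=(0,0,1,0) value=1
Op 3: merge R1<->R3 -> R1=(0,0,0,0) R3=(0,0,0,0)
Op 4: inc R1 by 2 -> R1=(0,2,0,0) value=2
Op 5: inc R2 by 2 -> R2=(0,0,3,0) value=3
Op 6: inc R0 by 4 -> R0=(4,0,0,0) value=4
Op 7: merge R1<->R3 -> R1=(0,2,0,0) R3=(0,2,0,0)
Op 8: inc R1 by 2 -> R1=(0,4,0,0) value=4
Op 9: inc R2 by 5 -> R2=(0,0,8,0) value=8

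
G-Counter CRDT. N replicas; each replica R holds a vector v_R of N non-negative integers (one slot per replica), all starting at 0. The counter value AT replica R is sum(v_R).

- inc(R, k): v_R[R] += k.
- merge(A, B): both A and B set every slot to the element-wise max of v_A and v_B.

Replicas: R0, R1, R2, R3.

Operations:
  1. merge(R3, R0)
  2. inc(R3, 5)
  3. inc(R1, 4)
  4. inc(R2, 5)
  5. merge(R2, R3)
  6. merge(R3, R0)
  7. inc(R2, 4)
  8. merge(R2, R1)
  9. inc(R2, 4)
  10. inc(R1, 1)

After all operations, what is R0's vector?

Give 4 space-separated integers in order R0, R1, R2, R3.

Op 1: merge R3<->R0 -> R3=(0,0,0,0) R0=(0,0,0,0)
Op 2: inc R3 by 5 -> R3=(0,0,0,5) value=5
Op 3: inc R1 by 4 -> R1=(0,4,0,0) value=4
Op 4: inc R2 by 5 -> R2=(0,0,5,0) value=5
Op 5: merge R2<->R3 -> R2=(0,0,5,5) R3=(0,0,5,5)
Op 6: merge R3<->R0 -> R3=(0,0,5,5) R0=(0,0,5,5)
Op 7: inc R2 by 4 -> R2=(0,0,9,5) value=14
Op 8: merge R2<->R1 -> R2=(0,4,9,5) R1=(0,4,9,5)
Op 9: inc R2 by 4 -> R2=(0,4,13,5) value=22
Op 10: inc R1 by 1 -> R1=(0,5,9,5) value=19

Answer: 0 0 5 5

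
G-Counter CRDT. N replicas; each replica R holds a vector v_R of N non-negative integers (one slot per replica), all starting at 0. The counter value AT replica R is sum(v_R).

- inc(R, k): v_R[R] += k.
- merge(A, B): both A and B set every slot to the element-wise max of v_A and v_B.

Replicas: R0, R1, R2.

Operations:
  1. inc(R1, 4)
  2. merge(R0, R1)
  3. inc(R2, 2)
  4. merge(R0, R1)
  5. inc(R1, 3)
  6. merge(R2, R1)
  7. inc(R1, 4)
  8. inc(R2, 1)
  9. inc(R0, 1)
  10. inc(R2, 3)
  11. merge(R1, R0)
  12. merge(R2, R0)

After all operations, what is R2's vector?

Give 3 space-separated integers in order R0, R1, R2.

Answer: 1 11 6

Derivation:
Op 1: inc R1 by 4 -> R1=(0,4,0) value=4
Op 2: merge R0<->R1 -> R0=(0,4,0) R1=(0,4,0)
Op 3: inc R2 by 2 -> R2=(0,0,2) value=2
Op 4: merge R0<->R1 -> R0=(0,4,0) R1=(0,4,0)
Op 5: inc R1 by 3 -> R1=(0,7,0) value=7
Op 6: merge R2<->R1 -> R2=(0,7,2) R1=(0,7,2)
Op 7: inc R1 by 4 -> R1=(0,11,2) value=13
Op 8: inc R2 by 1 -> R2=(0,7,3) value=10
Op 9: inc R0 by 1 -> R0=(1,4,0) value=5
Op 10: inc R2 by 3 -> R2=(0,7,6) value=13
Op 11: merge R1<->R0 -> R1=(1,11,2) R0=(1,11,2)
Op 12: merge R2<->R0 -> R2=(1,11,6) R0=(1,11,6)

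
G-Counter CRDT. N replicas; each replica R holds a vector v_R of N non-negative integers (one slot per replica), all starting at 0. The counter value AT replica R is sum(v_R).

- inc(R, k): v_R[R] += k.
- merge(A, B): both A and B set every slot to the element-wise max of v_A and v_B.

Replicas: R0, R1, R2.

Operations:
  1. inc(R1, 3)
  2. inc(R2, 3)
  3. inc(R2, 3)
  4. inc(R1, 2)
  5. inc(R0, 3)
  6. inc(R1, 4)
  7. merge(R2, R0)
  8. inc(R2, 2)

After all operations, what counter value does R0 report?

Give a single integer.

Answer: 9

Derivation:
Op 1: inc R1 by 3 -> R1=(0,3,0) value=3
Op 2: inc R2 by 3 -> R2=(0,0,3) value=3
Op 3: inc R2 by 3 -> R2=(0,0,6) value=6
Op 4: inc R1 by 2 -> R1=(0,5,0) value=5
Op 5: inc R0 by 3 -> R0=(3,0,0) value=3
Op 6: inc R1 by 4 -> R1=(0,9,0) value=9
Op 7: merge R2<->R0 -> R2=(3,0,6) R0=(3,0,6)
Op 8: inc R2 by 2 -> R2=(3,0,8) value=11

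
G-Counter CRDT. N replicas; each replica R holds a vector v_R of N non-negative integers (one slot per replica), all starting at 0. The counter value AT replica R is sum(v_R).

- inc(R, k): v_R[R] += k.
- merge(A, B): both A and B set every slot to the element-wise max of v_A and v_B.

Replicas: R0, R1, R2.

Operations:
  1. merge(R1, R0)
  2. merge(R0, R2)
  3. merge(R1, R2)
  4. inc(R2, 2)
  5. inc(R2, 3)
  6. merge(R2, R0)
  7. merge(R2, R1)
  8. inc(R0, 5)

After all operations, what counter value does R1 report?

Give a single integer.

Op 1: merge R1<->R0 -> R1=(0,0,0) R0=(0,0,0)
Op 2: merge R0<->R2 -> R0=(0,0,0) R2=(0,0,0)
Op 3: merge R1<->R2 -> R1=(0,0,0) R2=(0,0,0)
Op 4: inc R2 by 2 -> R2=(0,0,2) value=2
Op 5: inc R2 by 3 -> R2=(0,0,5) value=5
Op 6: merge R2<->R0 -> R2=(0,0,5) R0=(0,0,5)
Op 7: merge R2<->R1 -> R2=(0,0,5) R1=(0,0,5)
Op 8: inc R0 by 5 -> R0=(5,0,5) value=10

Answer: 5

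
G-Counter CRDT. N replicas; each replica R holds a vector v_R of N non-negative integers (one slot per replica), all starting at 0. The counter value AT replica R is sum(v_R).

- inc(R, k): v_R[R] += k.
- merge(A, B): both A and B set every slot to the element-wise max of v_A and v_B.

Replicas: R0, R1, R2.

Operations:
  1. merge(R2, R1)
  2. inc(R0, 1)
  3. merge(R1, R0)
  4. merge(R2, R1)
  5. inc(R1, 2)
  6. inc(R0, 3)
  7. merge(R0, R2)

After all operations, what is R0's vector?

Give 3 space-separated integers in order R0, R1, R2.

Answer: 4 0 0

Derivation:
Op 1: merge R2<->R1 -> R2=(0,0,0) R1=(0,0,0)
Op 2: inc R0 by 1 -> R0=(1,0,0) value=1
Op 3: merge R1<->R0 -> R1=(1,0,0) R0=(1,0,0)
Op 4: merge R2<->R1 -> R2=(1,0,0) R1=(1,0,0)
Op 5: inc R1 by 2 -> R1=(1,2,0) value=3
Op 6: inc R0 by 3 -> R0=(4,0,0) value=4
Op 7: merge R0<->R2 -> R0=(4,0,0) R2=(4,0,0)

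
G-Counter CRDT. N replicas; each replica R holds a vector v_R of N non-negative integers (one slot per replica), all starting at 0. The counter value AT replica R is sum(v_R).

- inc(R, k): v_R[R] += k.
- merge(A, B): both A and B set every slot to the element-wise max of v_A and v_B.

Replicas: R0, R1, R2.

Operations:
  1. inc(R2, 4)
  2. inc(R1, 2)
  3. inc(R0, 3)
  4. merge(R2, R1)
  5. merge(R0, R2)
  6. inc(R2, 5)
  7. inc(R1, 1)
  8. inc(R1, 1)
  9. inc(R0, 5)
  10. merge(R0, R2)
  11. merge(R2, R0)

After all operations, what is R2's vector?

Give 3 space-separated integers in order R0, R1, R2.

Answer: 8 2 9

Derivation:
Op 1: inc R2 by 4 -> R2=(0,0,4) value=4
Op 2: inc R1 by 2 -> R1=(0,2,0) value=2
Op 3: inc R0 by 3 -> R0=(3,0,0) value=3
Op 4: merge R2<->R1 -> R2=(0,2,4) R1=(0,2,4)
Op 5: merge R0<->R2 -> R0=(3,2,4) R2=(3,2,4)
Op 6: inc R2 by 5 -> R2=(3,2,9) value=14
Op 7: inc R1 by 1 -> R1=(0,3,4) value=7
Op 8: inc R1 by 1 -> R1=(0,4,4) value=8
Op 9: inc R0 by 5 -> R0=(8,2,4) value=14
Op 10: merge R0<->R2 -> R0=(8,2,9) R2=(8,2,9)
Op 11: merge R2<->R0 -> R2=(8,2,9) R0=(8,2,9)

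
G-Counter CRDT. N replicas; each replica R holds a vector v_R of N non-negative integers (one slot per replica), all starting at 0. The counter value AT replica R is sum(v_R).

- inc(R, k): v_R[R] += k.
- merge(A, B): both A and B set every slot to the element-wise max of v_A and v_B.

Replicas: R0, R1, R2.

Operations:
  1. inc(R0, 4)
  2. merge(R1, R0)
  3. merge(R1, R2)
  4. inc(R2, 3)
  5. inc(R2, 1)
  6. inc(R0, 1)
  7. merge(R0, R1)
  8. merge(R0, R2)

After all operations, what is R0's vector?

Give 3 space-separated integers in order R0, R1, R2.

Op 1: inc R0 by 4 -> R0=(4,0,0) value=4
Op 2: merge R1<->R0 -> R1=(4,0,0) R0=(4,0,0)
Op 3: merge R1<->R2 -> R1=(4,0,0) R2=(4,0,0)
Op 4: inc R2 by 3 -> R2=(4,0,3) value=7
Op 5: inc R2 by 1 -> R2=(4,0,4) value=8
Op 6: inc R0 by 1 -> R0=(5,0,0) value=5
Op 7: merge R0<->R1 -> R0=(5,0,0) R1=(5,0,0)
Op 8: merge R0<->R2 -> R0=(5,0,4) R2=(5,0,4)

Answer: 5 0 4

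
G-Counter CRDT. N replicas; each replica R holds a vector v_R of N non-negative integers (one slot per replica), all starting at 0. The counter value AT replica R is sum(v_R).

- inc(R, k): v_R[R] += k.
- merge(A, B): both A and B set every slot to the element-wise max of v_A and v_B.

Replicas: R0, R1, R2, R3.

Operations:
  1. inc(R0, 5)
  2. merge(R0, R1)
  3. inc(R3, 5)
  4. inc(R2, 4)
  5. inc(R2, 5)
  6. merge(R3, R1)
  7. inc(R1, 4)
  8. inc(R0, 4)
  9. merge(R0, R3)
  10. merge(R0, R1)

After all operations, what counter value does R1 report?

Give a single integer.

Answer: 18

Derivation:
Op 1: inc R0 by 5 -> R0=(5,0,0,0) value=5
Op 2: merge R0<->R1 -> R0=(5,0,0,0) R1=(5,0,0,0)
Op 3: inc R3 by 5 -> R3=(0,0,0,5) value=5
Op 4: inc R2 by 4 -> R2=(0,0,4,0) value=4
Op 5: inc R2 by 5 -> R2=(0,0,9,0) value=9
Op 6: merge R3<->R1 -> R3=(5,0,0,5) R1=(5,0,0,5)
Op 7: inc R1 by 4 -> R1=(5,4,0,5) value=14
Op 8: inc R0 by 4 -> R0=(9,0,0,0) value=9
Op 9: merge R0<->R3 -> R0=(9,0,0,5) R3=(9,0,0,5)
Op 10: merge R0<->R1 -> R0=(9,4,0,5) R1=(9,4,0,5)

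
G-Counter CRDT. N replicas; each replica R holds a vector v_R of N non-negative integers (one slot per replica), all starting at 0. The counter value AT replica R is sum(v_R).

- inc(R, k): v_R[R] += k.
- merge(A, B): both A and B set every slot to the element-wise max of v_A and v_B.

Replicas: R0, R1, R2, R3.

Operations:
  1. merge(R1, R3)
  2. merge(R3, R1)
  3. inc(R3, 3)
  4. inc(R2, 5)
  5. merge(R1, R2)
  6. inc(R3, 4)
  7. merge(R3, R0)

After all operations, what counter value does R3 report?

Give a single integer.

Op 1: merge R1<->R3 -> R1=(0,0,0,0) R3=(0,0,0,0)
Op 2: merge R3<->R1 -> R3=(0,0,0,0) R1=(0,0,0,0)
Op 3: inc R3 by 3 -> R3=(0,0,0,3) value=3
Op 4: inc R2 by 5 -> R2=(0,0,5,0) value=5
Op 5: merge R1<->R2 -> R1=(0,0,5,0) R2=(0,0,5,0)
Op 6: inc R3 by 4 -> R3=(0,0,0,7) value=7
Op 7: merge R3<->R0 -> R3=(0,0,0,7) R0=(0,0,0,7)

Answer: 7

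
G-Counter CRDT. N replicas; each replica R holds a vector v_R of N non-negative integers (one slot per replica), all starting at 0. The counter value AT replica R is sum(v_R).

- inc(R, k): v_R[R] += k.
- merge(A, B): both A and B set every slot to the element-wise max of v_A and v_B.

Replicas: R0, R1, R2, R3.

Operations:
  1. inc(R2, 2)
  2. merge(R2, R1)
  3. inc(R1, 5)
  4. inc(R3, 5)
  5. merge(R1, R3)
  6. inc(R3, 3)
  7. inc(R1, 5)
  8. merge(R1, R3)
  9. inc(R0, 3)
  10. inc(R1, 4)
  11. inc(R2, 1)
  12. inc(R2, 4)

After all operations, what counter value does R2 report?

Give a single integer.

Answer: 7

Derivation:
Op 1: inc R2 by 2 -> R2=(0,0,2,0) value=2
Op 2: merge R2<->R1 -> R2=(0,0,2,0) R1=(0,0,2,0)
Op 3: inc R1 by 5 -> R1=(0,5,2,0) value=7
Op 4: inc R3 by 5 -> R3=(0,0,0,5) value=5
Op 5: merge R1<->R3 -> R1=(0,5,2,5) R3=(0,5,2,5)
Op 6: inc R3 by 3 -> R3=(0,5,2,8) value=15
Op 7: inc R1 by 5 -> R1=(0,10,2,5) value=17
Op 8: merge R1<->R3 -> R1=(0,10,2,8) R3=(0,10,2,8)
Op 9: inc R0 by 3 -> R0=(3,0,0,0) value=3
Op 10: inc R1 by 4 -> R1=(0,14,2,8) value=24
Op 11: inc R2 by 1 -> R2=(0,0,3,0) value=3
Op 12: inc R2 by 4 -> R2=(0,0,7,0) value=7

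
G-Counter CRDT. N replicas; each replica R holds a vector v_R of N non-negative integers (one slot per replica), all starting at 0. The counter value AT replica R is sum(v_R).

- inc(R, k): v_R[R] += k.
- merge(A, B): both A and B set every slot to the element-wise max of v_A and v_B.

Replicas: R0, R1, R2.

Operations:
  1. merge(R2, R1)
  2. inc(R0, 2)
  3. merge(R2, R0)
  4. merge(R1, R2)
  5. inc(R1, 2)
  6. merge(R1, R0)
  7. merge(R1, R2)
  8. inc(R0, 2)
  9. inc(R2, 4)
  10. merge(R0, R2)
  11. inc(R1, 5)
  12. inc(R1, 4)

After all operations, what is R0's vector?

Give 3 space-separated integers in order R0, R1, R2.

Answer: 4 2 4

Derivation:
Op 1: merge R2<->R1 -> R2=(0,0,0) R1=(0,0,0)
Op 2: inc R0 by 2 -> R0=(2,0,0) value=2
Op 3: merge R2<->R0 -> R2=(2,0,0) R0=(2,0,0)
Op 4: merge R1<->R2 -> R1=(2,0,0) R2=(2,0,0)
Op 5: inc R1 by 2 -> R1=(2,2,0) value=4
Op 6: merge R1<->R0 -> R1=(2,2,0) R0=(2,2,0)
Op 7: merge R1<->R2 -> R1=(2,2,0) R2=(2,2,0)
Op 8: inc R0 by 2 -> R0=(4,2,0) value=6
Op 9: inc R2 by 4 -> R2=(2,2,4) value=8
Op 10: merge R0<->R2 -> R0=(4,2,4) R2=(4,2,4)
Op 11: inc R1 by 5 -> R1=(2,7,0) value=9
Op 12: inc R1 by 4 -> R1=(2,11,0) value=13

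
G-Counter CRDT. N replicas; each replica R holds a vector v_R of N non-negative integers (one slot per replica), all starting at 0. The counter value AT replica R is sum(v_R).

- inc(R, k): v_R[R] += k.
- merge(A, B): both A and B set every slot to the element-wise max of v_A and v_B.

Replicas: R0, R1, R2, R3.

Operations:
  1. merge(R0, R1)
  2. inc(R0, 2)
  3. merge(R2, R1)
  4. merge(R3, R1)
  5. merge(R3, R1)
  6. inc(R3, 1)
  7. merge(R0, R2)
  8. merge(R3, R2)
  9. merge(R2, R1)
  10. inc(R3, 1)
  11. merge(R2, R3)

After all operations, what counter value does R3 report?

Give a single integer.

Op 1: merge R0<->R1 -> R0=(0,0,0,0) R1=(0,0,0,0)
Op 2: inc R0 by 2 -> R0=(2,0,0,0) value=2
Op 3: merge R2<->R1 -> R2=(0,0,0,0) R1=(0,0,0,0)
Op 4: merge R3<->R1 -> R3=(0,0,0,0) R1=(0,0,0,0)
Op 5: merge R3<->R1 -> R3=(0,0,0,0) R1=(0,0,0,0)
Op 6: inc R3 by 1 -> R3=(0,0,0,1) value=1
Op 7: merge R0<->R2 -> R0=(2,0,0,0) R2=(2,0,0,0)
Op 8: merge R3<->R2 -> R3=(2,0,0,1) R2=(2,0,0,1)
Op 9: merge R2<->R1 -> R2=(2,0,0,1) R1=(2,0,0,1)
Op 10: inc R3 by 1 -> R3=(2,0,0,2) value=4
Op 11: merge R2<->R3 -> R2=(2,0,0,2) R3=(2,0,0,2)

Answer: 4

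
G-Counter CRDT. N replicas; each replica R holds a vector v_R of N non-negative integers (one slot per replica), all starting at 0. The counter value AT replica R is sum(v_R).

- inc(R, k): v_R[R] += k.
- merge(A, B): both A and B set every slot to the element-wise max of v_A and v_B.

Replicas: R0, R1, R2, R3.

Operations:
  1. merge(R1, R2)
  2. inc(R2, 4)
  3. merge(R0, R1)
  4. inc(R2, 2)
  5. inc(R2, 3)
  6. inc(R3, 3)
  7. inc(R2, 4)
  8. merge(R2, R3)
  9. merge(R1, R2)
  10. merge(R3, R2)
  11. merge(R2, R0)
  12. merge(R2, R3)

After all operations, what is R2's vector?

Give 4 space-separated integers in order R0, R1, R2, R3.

Answer: 0 0 13 3

Derivation:
Op 1: merge R1<->R2 -> R1=(0,0,0,0) R2=(0,0,0,0)
Op 2: inc R2 by 4 -> R2=(0,0,4,0) value=4
Op 3: merge R0<->R1 -> R0=(0,0,0,0) R1=(0,0,0,0)
Op 4: inc R2 by 2 -> R2=(0,0,6,0) value=6
Op 5: inc R2 by 3 -> R2=(0,0,9,0) value=9
Op 6: inc R3 by 3 -> R3=(0,0,0,3) value=3
Op 7: inc R2 by 4 -> R2=(0,0,13,0) value=13
Op 8: merge R2<->R3 -> R2=(0,0,13,3) R3=(0,0,13,3)
Op 9: merge R1<->R2 -> R1=(0,0,13,3) R2=(0,0,13,3)
Op 10: merge R3<->R2 -> R3=(0,0,13,3) R2=(0,0,13,3)
Op 11: merge R2<->R0 -> R2=(0,0,13,3) R0=(0,0,13,3)
Op 12: merge R2<->R3 -> R2=(0,0,13,3) R3=(0,0,13,3)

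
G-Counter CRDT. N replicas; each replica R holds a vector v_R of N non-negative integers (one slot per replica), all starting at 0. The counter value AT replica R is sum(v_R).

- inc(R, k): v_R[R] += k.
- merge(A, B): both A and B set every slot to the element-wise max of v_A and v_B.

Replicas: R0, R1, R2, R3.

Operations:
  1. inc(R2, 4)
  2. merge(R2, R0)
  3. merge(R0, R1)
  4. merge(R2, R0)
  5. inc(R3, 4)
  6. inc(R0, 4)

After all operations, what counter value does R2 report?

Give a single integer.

Answer: 4

Derivation:
Op 1: inc R2 by 4 -> R2=(0,0,4,0) value=4
Op 2: merge R2<->R0 -> R2=(0,0,4,0) R0=(0,0,4,0)
Op 3: merge R0<->R1 -> R0=(0,0,4,0) R1=(0,0,4,0)
Op 4: merge R2<->R0 -> R2=(0,0,4,0) R0=(0,0,4,0)
Op 5: inc R3 by 4 -> R3=(0,0,0,4) value=4
Op 6: inc R0 by 4 -> R0=(4,0,4,0) value=8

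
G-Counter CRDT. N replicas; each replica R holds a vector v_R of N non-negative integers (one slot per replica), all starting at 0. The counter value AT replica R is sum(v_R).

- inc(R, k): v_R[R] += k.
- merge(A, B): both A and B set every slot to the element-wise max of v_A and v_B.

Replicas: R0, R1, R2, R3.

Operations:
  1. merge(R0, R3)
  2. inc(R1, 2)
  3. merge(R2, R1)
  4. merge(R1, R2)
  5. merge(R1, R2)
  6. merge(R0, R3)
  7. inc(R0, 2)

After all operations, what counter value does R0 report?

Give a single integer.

Op 1: merge R0<->R3 -> R0=(0,0,0,0) R3=(0,0,0,0)
Op 2: inc R1 by 2 -> R1=(0,2,0,0) value=2
Op 3: merge R2<->R1 -> R2=(0,2,0,0) R1=(0,2,0,0)
Op 4: merge R1<->R2 -> R1=(0,2,0,0) R2=(0,2,0,0)
Op 5: merge R1<->R2 -> R1=(0,2,0,0) R2=(0,2,0,0)
Op 6: merge R0<->R3 -> R0=(0,0,0,0) R3=(0,0,0,0)
Op 7: inc R0 by 2 -> R0=(2,0,0,0) value=2

Answer: 2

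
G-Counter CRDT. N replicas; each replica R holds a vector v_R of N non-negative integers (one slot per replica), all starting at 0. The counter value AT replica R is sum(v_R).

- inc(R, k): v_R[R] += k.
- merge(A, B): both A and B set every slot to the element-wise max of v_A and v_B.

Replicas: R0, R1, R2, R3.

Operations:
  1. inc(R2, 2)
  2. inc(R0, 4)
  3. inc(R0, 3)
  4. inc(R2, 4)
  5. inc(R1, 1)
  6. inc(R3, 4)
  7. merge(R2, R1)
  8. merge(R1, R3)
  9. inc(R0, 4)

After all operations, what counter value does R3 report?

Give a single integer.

Answer: 11

Derivation:
Op 1: inc R2 by 2 -> R2=(0,0,2,0) value=2
Op 2: inc R0 by 4 -> R0=(4,0,0,0) value=4
Op 3: inc R0 by 3 -> R0=(7,0,0,0) value=7
Op 4: inc R2 by 4 -> R2=(0,0,6,0) value=6
Op 5: inc R1 by 1 -> R1=(0,1,0,0) value=1
Op 6: inc R3 by 4 -> R3=(0,0,0,4) value=4
Op 7: merge R2<->R1 -> R2=(0,1,6,0) R1=(0,1,6,0)
Op 8: merge R1<->R3 -> R1=(0,1,6,4) R3=(0,1,6,4)
Op 9: inc R0 by 4 -> R0=(11,0,0,0) value=11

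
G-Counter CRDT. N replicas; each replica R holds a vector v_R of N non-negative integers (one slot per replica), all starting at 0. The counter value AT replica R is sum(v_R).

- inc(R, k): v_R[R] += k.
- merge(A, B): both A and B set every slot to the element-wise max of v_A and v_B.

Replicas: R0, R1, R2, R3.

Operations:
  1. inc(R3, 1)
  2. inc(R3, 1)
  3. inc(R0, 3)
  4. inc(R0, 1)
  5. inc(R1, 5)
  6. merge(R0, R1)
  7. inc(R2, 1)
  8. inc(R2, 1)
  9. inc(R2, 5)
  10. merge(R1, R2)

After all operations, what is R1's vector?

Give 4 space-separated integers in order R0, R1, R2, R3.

Answer: 4 5 7 0

Derivation:
Op 1: inc R3 by 1 -> R3=(0,0,0,1) value=1
Op 2: inc R3 by 1 -> R3=(0,0,0,2) value=2
Op 3: inc R0 by 3 -> R0=(3,0,0,0) value=3
Op 4: inc R0 by 1 -> R0=(4,0,0,0) value=4
Op 5: inc R1 by 5 -> R1=(0,5,0,0) value=5
Op 6: merge R0<->R1 -> R0=(4,5,0,0) R1=(4,5,0,0)
Op 7: inc R2 by 1 -> R2=(0,0,1,0) value=1
Op 8: inc R2 by 1 -> R2=(0,0,2,0) value=2
Op 9: inc R2 by 5 -> R2=(0,0,7,0) value=7
Op 10: merge R1<->R2 -> R1=(4,5,7,0) R2=(4,5,7,0)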